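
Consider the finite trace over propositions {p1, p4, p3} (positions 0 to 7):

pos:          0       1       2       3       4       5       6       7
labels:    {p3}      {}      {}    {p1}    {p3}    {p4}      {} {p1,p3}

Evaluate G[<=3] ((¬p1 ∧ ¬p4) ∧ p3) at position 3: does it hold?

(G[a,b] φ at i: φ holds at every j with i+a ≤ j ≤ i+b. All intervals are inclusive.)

Check ((¬p1 ∧ ¬p4) ∧ p3) at every j in [3,6]:
  j=3: false
  j=4: true
  j=5: false
  j=6: false
Fails at j=3 → formula fails.

False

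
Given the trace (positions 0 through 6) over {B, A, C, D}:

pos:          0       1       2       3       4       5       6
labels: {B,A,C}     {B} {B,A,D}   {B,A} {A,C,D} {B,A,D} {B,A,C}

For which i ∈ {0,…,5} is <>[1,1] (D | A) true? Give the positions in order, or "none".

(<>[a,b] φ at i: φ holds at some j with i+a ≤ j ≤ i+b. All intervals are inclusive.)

1, 2, 3, 4, 5

Evaluate at each i in [0,5]:
  i=0: ✗ (none in [1,1])
  i=1: ✓ (witness j=2)
  i=2: ✓ (witness j=3)
  i=3: ✓ (witness j=4)
  i=4: ✓ (witness j=5)
  i=5: ✓ (witness j=6)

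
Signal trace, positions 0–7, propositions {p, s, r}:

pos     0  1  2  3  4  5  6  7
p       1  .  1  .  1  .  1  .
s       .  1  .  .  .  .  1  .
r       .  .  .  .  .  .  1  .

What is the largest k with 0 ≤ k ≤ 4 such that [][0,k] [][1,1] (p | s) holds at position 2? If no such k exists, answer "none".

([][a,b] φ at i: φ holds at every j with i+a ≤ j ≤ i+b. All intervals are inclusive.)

[][1,1] (p | s) must hold from j=2 onward; find where it first fails.
  j=2: fails → no k works.

none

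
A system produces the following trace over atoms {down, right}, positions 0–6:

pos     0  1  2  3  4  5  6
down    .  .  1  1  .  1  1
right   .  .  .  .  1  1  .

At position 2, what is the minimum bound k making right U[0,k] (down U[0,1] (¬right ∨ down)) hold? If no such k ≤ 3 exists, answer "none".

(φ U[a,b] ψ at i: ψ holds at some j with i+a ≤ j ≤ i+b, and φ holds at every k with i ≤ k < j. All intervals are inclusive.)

Need earliest j ≥ 2 with (down U[0,1] (¬right ∨ down)), and right at every k in [2,j-1].
  j=2: rhs holds (empty prefix). k = 0.

0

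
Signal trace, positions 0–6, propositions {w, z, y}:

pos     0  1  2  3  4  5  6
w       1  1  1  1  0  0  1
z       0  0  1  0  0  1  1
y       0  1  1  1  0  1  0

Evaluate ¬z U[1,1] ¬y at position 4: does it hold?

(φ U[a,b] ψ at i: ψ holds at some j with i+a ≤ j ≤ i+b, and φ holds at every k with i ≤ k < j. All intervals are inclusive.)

No

Need some j in [5,5] with ¬y, and ¬z at every k in [4,j-1].
  j=5: ¬y false.
No j in the window works → until fails.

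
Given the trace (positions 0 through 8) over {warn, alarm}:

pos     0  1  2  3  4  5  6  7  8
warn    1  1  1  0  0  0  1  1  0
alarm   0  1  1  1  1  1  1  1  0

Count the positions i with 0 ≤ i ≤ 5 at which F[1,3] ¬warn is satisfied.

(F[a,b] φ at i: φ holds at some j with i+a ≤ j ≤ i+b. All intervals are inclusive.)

6

Evaluate at each i in [0,5]:
  i=0: ✓ (witness j=3)
  i=1: ✓ (witness j=3)
  i=2: ✓ (witness j=3)
  i=3: ✓ (witness j=4)
  i=4: ✓ (witness j=5)
  i=5: ✓ (witness j=8)
Positions where it holds: {0, 1, 2, 3, 4, 5} → 6.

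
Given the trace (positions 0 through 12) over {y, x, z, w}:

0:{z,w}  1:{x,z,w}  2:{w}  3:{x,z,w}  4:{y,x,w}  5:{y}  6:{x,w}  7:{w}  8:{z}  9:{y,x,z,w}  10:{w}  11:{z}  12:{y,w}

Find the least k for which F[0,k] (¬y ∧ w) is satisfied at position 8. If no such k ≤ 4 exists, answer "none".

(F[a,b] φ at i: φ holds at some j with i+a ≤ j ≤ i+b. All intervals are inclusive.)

Scan j = 8,9,… for (¬y ∧ w):
  j=8: fails
  j=9: fails
  j=10: holds
First hit at j=10, so smallest k = 10-8 = 2.

2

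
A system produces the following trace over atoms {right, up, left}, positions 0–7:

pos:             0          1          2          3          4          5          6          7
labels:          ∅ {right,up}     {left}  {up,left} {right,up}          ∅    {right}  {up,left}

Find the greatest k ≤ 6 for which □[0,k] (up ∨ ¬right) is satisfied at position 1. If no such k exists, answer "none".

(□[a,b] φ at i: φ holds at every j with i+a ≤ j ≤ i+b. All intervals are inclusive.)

(up ∨ ¬right) must hold from j=1 onward; find where it first fails.
  j=1: holds
  j=2: holds
  j=3: holds
  j=4: holds
  j=5: holds
  j=6: fails
Holds on [1,5], so largest k = 4.

4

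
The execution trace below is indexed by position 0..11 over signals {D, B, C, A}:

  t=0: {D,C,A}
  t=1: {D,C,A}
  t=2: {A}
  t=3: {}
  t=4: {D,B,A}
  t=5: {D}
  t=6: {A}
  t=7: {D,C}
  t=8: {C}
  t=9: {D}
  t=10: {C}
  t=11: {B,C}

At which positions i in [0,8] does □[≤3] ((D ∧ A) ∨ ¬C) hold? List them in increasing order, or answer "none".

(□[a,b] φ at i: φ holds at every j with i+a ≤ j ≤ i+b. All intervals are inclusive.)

Evaluate at each i in [0,8]:
  i=0: ✓ (all of [0,3])
  i=1: ✓ (all of [1,4])
  i=2: ✓ (all of [2,5])
  i=3: ✓ (all of [3,6])
  i=4: ✗ (fails at j=7)
  i=5: ✗ (fails at j=7)
  i=6: ✗ (fails at j=7)
  i=7: ✗ (fails at j=7)
  i=8: ✗ (fails at j=8)

0, 1, 2, 3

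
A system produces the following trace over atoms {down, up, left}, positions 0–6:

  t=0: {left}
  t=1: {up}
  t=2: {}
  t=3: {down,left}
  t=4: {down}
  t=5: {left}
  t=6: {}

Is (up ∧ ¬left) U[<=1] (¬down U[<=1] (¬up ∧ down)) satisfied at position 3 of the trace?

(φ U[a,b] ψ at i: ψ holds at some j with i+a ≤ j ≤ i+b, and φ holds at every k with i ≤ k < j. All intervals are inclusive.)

True

Need some j in [3,4] with (¬down U[<=1] (¬up ∧ down)), and (up ∧ ¬left) at every k in [3,j-1].
  j=3: (¬down U[<=1] (¬up ∧ down)) holds; no prefix to check → satisfied.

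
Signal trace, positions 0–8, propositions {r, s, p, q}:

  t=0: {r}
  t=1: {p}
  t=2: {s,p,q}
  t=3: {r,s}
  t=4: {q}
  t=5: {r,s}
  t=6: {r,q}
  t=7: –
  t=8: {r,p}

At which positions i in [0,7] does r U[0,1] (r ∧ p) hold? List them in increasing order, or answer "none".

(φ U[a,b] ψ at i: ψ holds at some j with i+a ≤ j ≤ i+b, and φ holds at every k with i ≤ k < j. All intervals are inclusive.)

Evaluate at each i in [0,7]:
  i=0: ✗ (no rhs in [0,1])
  i=1: ✗ (no rhs in [1,2])
  i=2: ✗ (no rhs in [2,3])
  i=3: ✗ (no rhs in [3,4])
  i=4: ✗ (no rhs in [4,5])
  i=5: ✗ (no rhs in [5,6])
  i=6: ✗ (no rhs in [6,7])
  i=7: ✗ (lhs fails at k=7 before rhs at j=8)

none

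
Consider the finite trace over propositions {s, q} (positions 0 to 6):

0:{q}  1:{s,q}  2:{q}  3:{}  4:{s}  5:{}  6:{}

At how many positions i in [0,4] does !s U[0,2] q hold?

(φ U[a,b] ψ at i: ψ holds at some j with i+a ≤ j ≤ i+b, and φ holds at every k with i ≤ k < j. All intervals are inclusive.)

3

Evaluate at each i in [0,4]:
  i=0: ✓ (rhs at j=0)
  i=1: ✓ (rhs at j=1)
  i=2: ✓ (rhs at j=2)
  i=3: ✗ (no rhs in [3,5])
  i=4: ✗ (no rhs in [4,6])
Positions where it holds: {0, 1, 2} → 3.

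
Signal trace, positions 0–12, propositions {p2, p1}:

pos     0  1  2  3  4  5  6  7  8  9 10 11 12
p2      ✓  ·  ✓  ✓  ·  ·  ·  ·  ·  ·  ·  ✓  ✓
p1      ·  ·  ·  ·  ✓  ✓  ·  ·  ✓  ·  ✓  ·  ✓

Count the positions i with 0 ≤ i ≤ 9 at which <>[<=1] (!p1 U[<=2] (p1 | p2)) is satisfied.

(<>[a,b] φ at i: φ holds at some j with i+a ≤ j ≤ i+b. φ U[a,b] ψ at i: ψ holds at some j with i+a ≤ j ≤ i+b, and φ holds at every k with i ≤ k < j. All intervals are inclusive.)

10

Evaluate at each i in [0,9]:
  i=0: ✓ (witness j=0)
  i=1: ✓ (witness j=1)
  i=2: ✓ (witness j=2)
  i=3: ✓ (witness j=3)
  i=4: ✓ (witness j=4)
  i=5: ✓ (witness j=5)
  i=6: ✓ (witness j=6)
  i=7: ✓ (witness j=7)
  i=8: ✓ (witness j=8)
  i=9: ✓ (witness j=9)
Positions where it holds: {0, 1, 2, 3, 4, 5, 6, 7, 8, 9} → 10.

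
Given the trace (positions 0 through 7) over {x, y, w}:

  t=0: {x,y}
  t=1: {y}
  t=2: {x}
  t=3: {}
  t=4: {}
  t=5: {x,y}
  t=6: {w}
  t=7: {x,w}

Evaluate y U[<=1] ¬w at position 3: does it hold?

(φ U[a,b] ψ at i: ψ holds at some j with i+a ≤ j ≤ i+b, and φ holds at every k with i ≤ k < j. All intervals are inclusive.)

True

Need some j in [3,4] with ¬w, and y at every k in [3,j-1].
  j=3: ¬w holds; no prefix to check → satisfied.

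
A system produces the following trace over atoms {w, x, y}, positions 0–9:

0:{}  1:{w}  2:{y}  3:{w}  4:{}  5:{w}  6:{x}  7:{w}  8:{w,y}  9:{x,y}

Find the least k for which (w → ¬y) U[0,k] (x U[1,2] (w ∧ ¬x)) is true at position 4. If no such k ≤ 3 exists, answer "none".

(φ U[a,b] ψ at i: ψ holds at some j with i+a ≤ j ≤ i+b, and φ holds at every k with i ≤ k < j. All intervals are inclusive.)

Need earliest j ≥ 4 with (x U[1,2] (w ∧ ¬x)), and (w → ¬y) at every k in [4,j-1].
  j=4: rhs fails.
  j=5: rhs fails.
  j=6: rhs holds; lhs holds on [4,5]. k = 2.

2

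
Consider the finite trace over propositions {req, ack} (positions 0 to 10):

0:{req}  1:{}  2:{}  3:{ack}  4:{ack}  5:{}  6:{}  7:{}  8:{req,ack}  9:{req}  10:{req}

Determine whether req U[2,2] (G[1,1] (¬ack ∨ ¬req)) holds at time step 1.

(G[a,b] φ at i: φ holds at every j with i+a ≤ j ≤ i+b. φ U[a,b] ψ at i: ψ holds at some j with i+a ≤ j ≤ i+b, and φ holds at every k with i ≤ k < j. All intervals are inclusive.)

No

Need some j in [3,3] with G[1,1] (¬ack ∨ ¬req), and req at every k in [1,j-1].
  j=3: G[1,1] (¬ack ∨ ¬req) holds, but req fails at k=1 → not this j.
No j in the window works → until fails.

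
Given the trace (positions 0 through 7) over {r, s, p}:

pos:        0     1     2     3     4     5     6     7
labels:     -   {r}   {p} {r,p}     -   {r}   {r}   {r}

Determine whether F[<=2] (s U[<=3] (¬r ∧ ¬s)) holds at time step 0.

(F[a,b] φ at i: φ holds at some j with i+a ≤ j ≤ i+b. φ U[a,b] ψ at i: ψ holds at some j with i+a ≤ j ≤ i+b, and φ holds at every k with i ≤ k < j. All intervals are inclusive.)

Yes

Check (s U[<=3] (¬r ∧ ¬s)) at each j in [0,2]:
  j=0: holds
  j=1: fails
  j=2: holds
Found at j=0 → formula holds.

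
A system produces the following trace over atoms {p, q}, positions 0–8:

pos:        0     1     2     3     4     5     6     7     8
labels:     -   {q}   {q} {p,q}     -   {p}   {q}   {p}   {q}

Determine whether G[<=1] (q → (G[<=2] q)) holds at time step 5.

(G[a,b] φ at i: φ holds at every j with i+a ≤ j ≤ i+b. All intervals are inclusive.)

Does not hold

Check (q → (G[<=2] q)) at every j in [5,6]:
  j=5: antecedent false → ✓
  j=6: antecedent true; consequent fails at 7 → ✗
Fails at j=6 → formula fails.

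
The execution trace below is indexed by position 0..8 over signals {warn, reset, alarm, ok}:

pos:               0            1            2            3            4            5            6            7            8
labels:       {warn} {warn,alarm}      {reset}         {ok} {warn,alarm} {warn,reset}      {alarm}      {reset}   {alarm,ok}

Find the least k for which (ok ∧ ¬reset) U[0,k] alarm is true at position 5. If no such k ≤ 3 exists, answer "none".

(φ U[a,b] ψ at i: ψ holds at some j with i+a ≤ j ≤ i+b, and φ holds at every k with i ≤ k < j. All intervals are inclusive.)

none

Need earliest j ≥ 5 with alarm, and (ok ∧ ¬reset) at every k in [5,j-1].
  j=5: rhs fails.
  j=6: rhs holds but lhs fails at k=5.
  j=7: rhs fails.
  j=8: rhs holds but lhs fails at k=5.
No witness within the range → none.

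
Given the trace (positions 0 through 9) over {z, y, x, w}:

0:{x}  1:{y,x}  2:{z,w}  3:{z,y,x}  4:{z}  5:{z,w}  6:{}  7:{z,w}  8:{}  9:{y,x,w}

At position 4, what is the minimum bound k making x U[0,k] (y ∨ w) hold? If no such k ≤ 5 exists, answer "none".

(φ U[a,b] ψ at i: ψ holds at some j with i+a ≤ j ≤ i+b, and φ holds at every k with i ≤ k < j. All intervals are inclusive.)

none

Need earliest j ≥ 4 with (y ∨ w), and x at every k in [4,j-1].
  j=4: rhs fails.
  j=5: rhs holds but lhs fails at k=4.
  j=6: rhs fails.
  j=7: rhs holds but lhs fails at k=4.
  j=8: rhs fails.
  j=9: rhs holds but lhs fails at k=4.
No witness within the range → none.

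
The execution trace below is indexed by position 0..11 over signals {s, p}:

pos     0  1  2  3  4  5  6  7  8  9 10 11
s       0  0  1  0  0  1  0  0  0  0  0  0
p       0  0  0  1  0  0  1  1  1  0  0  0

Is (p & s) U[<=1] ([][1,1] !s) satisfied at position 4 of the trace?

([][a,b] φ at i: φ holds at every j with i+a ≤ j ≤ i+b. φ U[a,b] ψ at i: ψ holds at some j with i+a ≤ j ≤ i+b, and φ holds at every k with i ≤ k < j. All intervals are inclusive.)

Need some j in [4,5] with [][1,1] !s, and (p & s) at every k in [4,j-1].
  j=4: [][1,1] !s — fails at 5.
  j=5: [][1,1] !s holds, but (p & s) fails at k=4 → not this j.
No j in the window works → until fails.

False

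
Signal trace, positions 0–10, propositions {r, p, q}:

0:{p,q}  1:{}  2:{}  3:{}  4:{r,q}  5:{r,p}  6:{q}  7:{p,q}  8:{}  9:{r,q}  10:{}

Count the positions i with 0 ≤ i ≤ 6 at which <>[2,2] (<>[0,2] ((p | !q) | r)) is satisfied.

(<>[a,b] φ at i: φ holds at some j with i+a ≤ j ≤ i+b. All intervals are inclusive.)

Evaluate at each i in [0,6]:
  i=0: ✓ (witness j=2)
  i=1: ✓ (witness j=3)
  i=2: ✓ (witness j=4)
  i=3: ✓ (witness j=5)
  i=4: ✓ (witness j=6)
  i=5: ✓ (witness j=7)
  i=6: ✓ (witness j=8)
Positions where it holds: {0, 1, 2, 3, 4, 5, 6} → 7.

7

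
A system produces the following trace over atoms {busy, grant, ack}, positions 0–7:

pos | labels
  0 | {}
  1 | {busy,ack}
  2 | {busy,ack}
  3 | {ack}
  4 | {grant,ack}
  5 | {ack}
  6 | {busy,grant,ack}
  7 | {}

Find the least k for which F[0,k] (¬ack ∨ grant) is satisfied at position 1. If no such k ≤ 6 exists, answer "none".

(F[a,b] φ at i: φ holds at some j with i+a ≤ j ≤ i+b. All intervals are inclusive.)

Scan j = 1,2,… for (¬ack ∨ grant):
  j=1: fails
  j=2: fails
  j=3: fails
  j=4: holds
First hit at j=4, so smallest k = 4-1 = 3.

3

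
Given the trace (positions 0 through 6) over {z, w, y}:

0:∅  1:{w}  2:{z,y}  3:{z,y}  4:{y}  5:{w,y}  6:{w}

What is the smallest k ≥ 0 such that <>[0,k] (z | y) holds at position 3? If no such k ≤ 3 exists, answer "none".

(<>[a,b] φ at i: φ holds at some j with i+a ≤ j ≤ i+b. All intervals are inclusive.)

Scan j = 3,4,… for (z | y):
  j=3: holds
First hit at j=3, so smallest k = 3-3 = 0.

0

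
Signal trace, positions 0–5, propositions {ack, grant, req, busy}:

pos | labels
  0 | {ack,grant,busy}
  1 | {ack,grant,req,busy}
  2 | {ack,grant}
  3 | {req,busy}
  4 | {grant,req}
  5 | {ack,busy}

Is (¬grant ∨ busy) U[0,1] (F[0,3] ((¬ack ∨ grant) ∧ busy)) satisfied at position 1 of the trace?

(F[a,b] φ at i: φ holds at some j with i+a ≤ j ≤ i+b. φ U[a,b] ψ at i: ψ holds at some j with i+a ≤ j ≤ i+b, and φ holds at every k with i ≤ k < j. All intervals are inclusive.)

Need some j in [1,2] with F[0,3] ((¬ack ∨ grant) ∧ busy), and (¬grant ∨ busy) at every k in [1,j-1].
  j=1: F[0,3] ((¬ack ∨ grant) ∧ busy) holds; no prefix to check → satisfied.

Yes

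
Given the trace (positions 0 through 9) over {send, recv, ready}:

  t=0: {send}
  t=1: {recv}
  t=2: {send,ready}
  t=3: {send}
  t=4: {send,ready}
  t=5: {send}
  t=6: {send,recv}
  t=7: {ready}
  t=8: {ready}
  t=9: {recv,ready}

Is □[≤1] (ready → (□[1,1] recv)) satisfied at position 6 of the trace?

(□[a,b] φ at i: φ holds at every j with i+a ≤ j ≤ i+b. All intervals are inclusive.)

No

Check (ready → (□[1,1] recv)) at every j in [6,7]:
  j=6: antecedent false → ✓
  j=7: antecedent true; consequent fails at 8 → ✗
Fails at j=7 → formula fails.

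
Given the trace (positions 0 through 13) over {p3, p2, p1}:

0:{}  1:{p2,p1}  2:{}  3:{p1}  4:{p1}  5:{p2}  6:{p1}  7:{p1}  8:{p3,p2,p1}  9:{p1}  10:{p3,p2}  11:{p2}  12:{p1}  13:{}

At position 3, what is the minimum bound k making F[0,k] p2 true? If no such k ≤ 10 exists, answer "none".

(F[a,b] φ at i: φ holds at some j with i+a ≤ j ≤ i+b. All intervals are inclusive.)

Scan j = 3,4,… for p2:
  j=3: fails
  j=4: fails
  j=5: holds
First hit at j=5, so smallest k = 5-3 = 2.

2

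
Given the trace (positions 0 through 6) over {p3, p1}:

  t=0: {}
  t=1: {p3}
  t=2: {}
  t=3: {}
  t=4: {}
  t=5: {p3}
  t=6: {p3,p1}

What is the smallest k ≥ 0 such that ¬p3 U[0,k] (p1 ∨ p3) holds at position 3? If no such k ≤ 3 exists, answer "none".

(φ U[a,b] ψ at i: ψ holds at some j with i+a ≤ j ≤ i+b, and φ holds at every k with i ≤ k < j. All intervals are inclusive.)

Need earliest j ≥ 3 with (p1 ∨ p3), and ¬p3 at every k in [3,j-1].
  j=3: rhs fails.
  j=4: rhs fails.
  j=5: rhs holds; lhs holds on [3,4]. k = 2.

2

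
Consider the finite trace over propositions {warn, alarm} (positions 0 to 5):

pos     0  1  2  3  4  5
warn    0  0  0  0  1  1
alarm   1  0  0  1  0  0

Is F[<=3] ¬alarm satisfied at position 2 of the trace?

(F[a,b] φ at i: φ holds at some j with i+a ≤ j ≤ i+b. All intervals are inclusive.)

Holds

Check ¬alarm at each j in [2,5]:
  j=2: true
  j=3: false
  j=4: true
  j=5: true
Found at j=2 → formula holds.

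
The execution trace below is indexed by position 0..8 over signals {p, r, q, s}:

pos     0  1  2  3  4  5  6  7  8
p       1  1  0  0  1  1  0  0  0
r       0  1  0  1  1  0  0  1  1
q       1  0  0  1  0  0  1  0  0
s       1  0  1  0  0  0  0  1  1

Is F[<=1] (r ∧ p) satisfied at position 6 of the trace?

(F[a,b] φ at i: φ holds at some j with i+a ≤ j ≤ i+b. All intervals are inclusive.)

Check (r ∧ p) at each j in [6,7]:
  j=6: false
  j=7: false
No position in the window satisfies it → formula fails.

False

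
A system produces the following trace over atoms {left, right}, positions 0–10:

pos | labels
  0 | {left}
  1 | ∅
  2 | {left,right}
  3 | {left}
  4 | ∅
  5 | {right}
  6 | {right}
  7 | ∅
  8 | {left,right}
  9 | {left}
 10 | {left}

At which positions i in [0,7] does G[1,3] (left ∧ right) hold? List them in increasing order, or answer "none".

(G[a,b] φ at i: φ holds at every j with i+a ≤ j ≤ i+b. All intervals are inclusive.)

none

Evaluate at each i in [0,7]:
  i=0: ✗ (fails at j=1)
  i=1: ✗ (fails at j=3)
  i=2: ✗ (fails at j=3)
  i=3: ✗ (fails at j=4)
  i=4: ✗ (fails at j=5)
  i=5: ✗ (fails at j=6)
  i=6: ✗ (fails at j=7)
  i=7: ✗ (fails at j=9)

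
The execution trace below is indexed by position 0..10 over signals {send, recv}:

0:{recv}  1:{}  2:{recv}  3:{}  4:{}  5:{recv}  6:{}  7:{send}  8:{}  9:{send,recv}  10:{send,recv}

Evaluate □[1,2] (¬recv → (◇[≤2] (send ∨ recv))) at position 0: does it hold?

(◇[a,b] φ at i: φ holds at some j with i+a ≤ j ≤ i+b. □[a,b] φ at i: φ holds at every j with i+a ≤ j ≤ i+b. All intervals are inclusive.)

Check (¬recv → (◇[≤2] (send ∨ recv))) at every j in [1,2]:
  j=1: antecedent true; consequent holds (witness at 2) → ✓
  j=2: antecedent false → ✓
All positions satisfy it → formula holds.

Holds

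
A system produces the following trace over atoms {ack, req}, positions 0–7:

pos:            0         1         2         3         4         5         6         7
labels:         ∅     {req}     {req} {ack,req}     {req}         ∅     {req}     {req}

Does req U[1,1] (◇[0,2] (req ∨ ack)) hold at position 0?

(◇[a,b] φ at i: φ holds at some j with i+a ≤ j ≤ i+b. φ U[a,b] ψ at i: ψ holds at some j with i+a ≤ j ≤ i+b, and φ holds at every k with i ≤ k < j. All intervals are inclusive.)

Need some j in [1,1] with ◇[0,2] (req ∨ ack), and req at every k in [0,j-1].
  j=1: ◇[0,2] (req ∨ ack) holds, but req fails at k=0 → not this j.
No j in the window works → until fails.

No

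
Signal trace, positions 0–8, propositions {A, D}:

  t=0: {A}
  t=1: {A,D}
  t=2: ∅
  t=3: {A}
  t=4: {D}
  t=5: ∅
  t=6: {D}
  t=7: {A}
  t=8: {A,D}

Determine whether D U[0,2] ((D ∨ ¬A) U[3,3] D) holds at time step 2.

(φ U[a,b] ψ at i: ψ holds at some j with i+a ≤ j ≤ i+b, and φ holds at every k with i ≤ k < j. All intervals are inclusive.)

False

Need some j in [2,4] with ((D ∨ ¬A) U[3,3] D), and D at every k in [2,j-1].
  j=2: ((D ∨ ¬A) U[3,3] D) — fails.
  j=3: ((D ∨ ¬A) U[3,3] D) — fails.
  j=4: ((D ∨ ¬A) U[3,3] D) — fails.
No j in the window works → until fails.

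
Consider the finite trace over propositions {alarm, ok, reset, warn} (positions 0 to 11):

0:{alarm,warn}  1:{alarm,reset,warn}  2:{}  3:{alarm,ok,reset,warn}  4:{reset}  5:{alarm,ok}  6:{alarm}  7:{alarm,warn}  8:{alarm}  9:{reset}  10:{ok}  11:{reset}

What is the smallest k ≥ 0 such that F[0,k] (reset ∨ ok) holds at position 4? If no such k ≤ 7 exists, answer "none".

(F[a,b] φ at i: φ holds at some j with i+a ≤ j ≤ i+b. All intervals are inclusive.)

0

Scan j = 4,5,… for (reset ∨ ok):
  j=4: holds
First hit at j=4, so smallest k = 4-4 = 0.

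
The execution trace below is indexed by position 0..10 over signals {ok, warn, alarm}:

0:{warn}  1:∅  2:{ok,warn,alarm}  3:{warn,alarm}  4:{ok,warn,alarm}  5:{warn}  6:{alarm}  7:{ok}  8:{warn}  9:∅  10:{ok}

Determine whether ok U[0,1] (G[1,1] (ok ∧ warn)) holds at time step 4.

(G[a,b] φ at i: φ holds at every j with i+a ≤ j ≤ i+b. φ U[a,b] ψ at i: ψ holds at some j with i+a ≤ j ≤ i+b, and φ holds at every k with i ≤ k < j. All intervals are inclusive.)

Need some j in [4,5] with G[1,1] (ok ∧ warn), and ok at every k in [4,j-1].
  j=4: G[1,1] (ok ∧ warn) — fails at 5.
  j=5: G[1,1] (ok ∧ warn) — fails at 6.
No j in the window works → until fails.

No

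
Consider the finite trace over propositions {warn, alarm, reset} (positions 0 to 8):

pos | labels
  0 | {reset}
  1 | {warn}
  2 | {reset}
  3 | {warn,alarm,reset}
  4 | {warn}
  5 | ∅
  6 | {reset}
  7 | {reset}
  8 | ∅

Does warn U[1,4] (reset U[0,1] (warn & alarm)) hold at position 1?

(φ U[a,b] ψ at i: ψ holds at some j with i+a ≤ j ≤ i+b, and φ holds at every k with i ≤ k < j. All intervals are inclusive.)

Holds

Need some j in [2,5] with (reset U[0,1] (warn & alarm)), and warn at every k in [1,j-1].
  j=2: (reset U[0,1] (warn & alarm)) holds; warn holds at every k in [1,1] → satisfied.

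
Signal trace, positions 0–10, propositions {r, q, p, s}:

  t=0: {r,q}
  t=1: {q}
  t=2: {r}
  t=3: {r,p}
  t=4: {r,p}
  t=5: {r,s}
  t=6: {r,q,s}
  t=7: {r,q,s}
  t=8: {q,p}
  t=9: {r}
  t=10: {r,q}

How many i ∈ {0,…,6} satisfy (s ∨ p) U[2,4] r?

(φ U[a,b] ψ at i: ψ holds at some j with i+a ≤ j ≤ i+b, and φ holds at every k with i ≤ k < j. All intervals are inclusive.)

Evaluate at each i in [0,6]:
  i=0: ✗ (lhs fails at k=0 before rhs at j=2)
  i=1: ✗ (lhs fails at k=1 before rhs at j=3)
  i=2: ✗ (lhs fails at k=2 before rhs at j=4)
  i=3: ✓ (rhs at j=5; lhs holds on [3,4])
  i=4: ✓ (rhs at j=6; lhs holds on [4,5])
  i=5: ✓ (rhs at j=7; lhs holds on [5,6])
  i=6: ✓ (rhs at j=9; lhs holds on [6,8])
Positions where it holds: {3, 4, 5, 6} → 4.

4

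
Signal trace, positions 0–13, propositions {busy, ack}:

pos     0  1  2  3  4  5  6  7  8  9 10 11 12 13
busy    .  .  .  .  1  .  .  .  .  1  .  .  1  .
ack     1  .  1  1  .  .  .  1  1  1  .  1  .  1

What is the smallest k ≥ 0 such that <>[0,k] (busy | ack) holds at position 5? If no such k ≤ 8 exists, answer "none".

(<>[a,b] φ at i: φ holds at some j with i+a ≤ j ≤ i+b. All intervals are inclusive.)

Scan j = 5,6,… for (busy | ack):
  j=5: fails
  j=6: fails
  j=7: holds
First hit at j=7, so smallest k = 7-5 = 2.

2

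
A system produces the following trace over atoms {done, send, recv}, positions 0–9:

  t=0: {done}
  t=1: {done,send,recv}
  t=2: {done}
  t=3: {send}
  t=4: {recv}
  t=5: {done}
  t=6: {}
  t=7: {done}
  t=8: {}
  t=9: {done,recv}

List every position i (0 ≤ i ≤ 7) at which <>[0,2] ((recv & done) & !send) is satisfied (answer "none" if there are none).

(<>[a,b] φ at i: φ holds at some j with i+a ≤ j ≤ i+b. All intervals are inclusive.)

Evaluate at each i in [0,7]:
  i=0: ✗ (none in [0,2])
  i=1: ✗ (none in [1,3])
  i=2: ✗ (none in [2,4])
  i=3: ✗ (none in [3,5])
  i=4: ✗ (none in [4,6])
  i=5: ✗ (none in [5,7])
  i=6: ✗ (none in [6,8])
  i=7: ✓ (witness j=9)

7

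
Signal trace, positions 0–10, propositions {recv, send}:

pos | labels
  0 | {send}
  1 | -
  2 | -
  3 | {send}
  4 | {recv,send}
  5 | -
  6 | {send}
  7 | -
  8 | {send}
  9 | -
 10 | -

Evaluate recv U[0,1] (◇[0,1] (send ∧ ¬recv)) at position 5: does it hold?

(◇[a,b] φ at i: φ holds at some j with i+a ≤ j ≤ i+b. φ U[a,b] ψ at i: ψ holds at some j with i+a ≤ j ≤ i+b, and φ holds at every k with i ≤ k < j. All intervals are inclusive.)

True

Need some j in [5,6] with ◇[0,1] (send ∧ ¬recv), and recv at every k in [5,j-1].
  j=5: ◇[0,1] (send ∧ ¬recv) holds; no prefix to check → satisfied.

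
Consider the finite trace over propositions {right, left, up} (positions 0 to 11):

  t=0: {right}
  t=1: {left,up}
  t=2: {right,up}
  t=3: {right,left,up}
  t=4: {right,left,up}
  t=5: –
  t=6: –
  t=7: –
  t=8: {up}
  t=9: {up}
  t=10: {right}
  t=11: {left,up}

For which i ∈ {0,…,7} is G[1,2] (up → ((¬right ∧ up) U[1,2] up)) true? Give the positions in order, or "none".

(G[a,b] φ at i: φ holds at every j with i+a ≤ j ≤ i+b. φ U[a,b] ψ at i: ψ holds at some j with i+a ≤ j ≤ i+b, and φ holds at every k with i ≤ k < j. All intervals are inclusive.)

Evaluate at each i in [0,7]:
  i=0: ✗ (fails at j=2)
  i=1: ✗ (fails at j=2)
  i=2: ✗ (fails at j=3)
  i=3: ✗ (fails at j=4)
  i=4: ✓ (all of [5,6])
  i=5: ✓ (all of [6,7])
  i=6: ✓ (all of [7,8])
  i=7: ✗ (fails at j=9)

4, 5, 6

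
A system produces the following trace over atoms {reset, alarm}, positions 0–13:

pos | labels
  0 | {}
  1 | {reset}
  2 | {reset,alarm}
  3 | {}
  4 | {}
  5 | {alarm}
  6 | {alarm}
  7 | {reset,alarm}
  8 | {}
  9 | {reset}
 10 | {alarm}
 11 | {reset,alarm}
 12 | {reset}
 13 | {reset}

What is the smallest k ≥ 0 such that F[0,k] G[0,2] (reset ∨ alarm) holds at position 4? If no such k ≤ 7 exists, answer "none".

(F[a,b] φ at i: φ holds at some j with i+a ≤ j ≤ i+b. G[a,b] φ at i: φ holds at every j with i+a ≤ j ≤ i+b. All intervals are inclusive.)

1

Scan j = 4,5,… for G[0,2] (reset ∨ alarm):
  j=4: fails
  j=5: holds
First hit at j=5, so smallest k = 5-4 = 1.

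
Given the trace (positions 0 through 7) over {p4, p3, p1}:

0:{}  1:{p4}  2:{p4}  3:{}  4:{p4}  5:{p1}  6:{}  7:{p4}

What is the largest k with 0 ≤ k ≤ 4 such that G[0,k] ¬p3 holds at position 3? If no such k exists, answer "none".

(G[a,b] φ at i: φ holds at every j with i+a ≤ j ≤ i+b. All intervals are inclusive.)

¬p3 must hold from j=3 onward; find where it first fails.
  j=3: holds
  j=4: holds
  j=5: holds
  j=6: holds
  j=7: holds
Holds through j=7; largest k = 4.

4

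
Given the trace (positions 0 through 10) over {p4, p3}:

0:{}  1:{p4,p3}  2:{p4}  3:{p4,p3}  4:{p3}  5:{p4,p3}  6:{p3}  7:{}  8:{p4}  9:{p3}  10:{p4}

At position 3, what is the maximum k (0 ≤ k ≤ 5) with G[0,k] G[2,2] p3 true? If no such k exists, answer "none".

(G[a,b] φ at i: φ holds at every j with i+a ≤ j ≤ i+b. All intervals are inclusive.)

1

G[2,2] p3 must hold from j=3 onward; find where it first fails.
  j=3: holds
  j=4: holds
  j=5: fails
Holds on [3,4], so largest k = 1.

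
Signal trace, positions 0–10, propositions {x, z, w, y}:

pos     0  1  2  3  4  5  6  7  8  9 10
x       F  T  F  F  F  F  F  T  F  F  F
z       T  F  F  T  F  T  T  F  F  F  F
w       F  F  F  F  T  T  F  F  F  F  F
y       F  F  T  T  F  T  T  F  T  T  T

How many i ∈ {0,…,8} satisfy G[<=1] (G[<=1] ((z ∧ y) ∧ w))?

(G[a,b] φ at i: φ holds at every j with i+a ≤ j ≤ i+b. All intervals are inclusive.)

0

Evaluate at each i in [0,8]:
  i=0: ✗ (fails at j=0)
  i=1: ✗ (fails at j=1)
  i=2: ✗ (fails at j=2)
  i=3: ✗ (fails at j=3)
  i=4: ✗ (fails at j=4)
  i=5: ✗ (fails at j=5)
  i=6: ✗ (fails at j=6)
  i=7: ✗ (fails at j=7)
  i=8: ✗ (fails at j=8)
Positions where it holds: {} → 0.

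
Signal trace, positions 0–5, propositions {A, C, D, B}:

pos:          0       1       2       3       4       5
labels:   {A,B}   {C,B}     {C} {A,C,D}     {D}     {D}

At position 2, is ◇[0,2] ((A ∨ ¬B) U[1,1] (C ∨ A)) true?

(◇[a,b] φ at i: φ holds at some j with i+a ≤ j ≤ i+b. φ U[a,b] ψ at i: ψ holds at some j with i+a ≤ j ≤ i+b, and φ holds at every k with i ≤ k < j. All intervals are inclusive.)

Check ((A ∨ ¬B) U[1,1] (C ∨ A)) at each j in [2,4]:
  j=2: holds
  j=3: fails
  j=4: fails
Found at j=2 → formula holds.

Yes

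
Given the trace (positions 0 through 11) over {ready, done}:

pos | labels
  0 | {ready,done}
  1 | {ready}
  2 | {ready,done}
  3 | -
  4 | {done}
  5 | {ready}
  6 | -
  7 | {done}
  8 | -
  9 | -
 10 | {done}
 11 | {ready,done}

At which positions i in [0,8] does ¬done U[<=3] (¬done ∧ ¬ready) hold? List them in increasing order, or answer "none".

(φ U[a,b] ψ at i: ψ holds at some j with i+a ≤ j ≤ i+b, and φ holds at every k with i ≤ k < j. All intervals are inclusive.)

Evaluate at each i in [0,8]:
  i=0: ✗ (lhs fails at k=0 before rhs at j=3)
  i=1: ✗ (lhs fails at k=2 before rhs at j=3)
  i=2: ✗ (lhs fails at k=2 before rhs at j=3)
  i=3: ✓ (rhs at j=3)
  i=4: ✗ (lhs fails at k=4 before rhs at j=6)
  i=5: ✓ (rhs at j=6; lhs holds on [5,5])
  i=6: ✓ (rhs at j=6)
  i=7: ✗ (lhs fails at k=7 before rhs at j=8)
  i=8: ✓ (rhs at j=8)

3, 5, 6, 8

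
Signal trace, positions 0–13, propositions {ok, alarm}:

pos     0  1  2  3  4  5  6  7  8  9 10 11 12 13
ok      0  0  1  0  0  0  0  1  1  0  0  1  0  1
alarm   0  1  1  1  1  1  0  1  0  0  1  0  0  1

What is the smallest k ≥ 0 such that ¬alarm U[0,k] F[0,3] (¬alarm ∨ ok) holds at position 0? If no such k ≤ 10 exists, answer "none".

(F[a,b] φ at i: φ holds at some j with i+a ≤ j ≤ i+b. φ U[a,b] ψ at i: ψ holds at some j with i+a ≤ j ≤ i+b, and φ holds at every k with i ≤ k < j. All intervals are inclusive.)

0

Need earliest j ≥ 0 with F[0,3] (¬alarm ∨ ok), and ¬alarm at every k in [0,j-1].
  j=0: rhs holds (empty prefix). k = 0.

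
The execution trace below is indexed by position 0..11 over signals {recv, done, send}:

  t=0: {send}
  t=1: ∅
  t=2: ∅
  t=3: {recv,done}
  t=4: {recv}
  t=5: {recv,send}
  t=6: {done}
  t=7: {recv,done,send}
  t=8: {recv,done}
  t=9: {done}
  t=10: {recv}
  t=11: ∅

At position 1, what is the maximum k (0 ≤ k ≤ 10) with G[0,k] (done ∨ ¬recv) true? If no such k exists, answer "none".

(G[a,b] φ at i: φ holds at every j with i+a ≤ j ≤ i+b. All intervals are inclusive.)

(done ∨ ¬recv) must hold from j=1 onward; find where it first fails.
  j=1: holds
  j=2: holds
  j=3: holds
  j=4: fails
Holds on [1,3], so largest k = 2.

2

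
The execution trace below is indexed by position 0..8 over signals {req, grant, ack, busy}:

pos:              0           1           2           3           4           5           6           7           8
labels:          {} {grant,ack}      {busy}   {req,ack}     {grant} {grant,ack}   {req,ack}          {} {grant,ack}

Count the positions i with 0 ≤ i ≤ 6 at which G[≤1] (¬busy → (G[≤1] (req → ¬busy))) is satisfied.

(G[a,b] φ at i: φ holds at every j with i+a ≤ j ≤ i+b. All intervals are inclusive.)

7

Evaluate at each i in [0,6]:
  i=0: ✓ (all of [0,1])
  i=1: ✓ (all of [1,2])
  i=2: ✓ (all of [2,3])
  i=3: ✓ (all of [3,4])
  i=4: ✓ (all of [4,5])
  i=5: ✓ (all of [5,6])
  i=6: ✓ (all of [6,7])
Positions where it holds: {0, 1, 2, 3, 4, 5, 6} → 7.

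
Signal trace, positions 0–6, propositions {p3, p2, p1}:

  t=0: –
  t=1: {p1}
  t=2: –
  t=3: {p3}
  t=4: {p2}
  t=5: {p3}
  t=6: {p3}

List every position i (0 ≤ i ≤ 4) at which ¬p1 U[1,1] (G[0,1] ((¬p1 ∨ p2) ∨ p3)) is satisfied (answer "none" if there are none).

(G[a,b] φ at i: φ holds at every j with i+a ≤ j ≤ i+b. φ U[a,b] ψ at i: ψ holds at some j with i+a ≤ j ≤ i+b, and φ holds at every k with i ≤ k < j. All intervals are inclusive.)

Evaluate at each i in [0,4]:
  i=0: ✗ (no rhs in [1,1])
  i=1: ✗ (lhs fails at k=1 before rhs at j=2)
  i=2: ✓ (rhs at j=3; lhs holds on [2,2])
  i=3: ✓ (rhs at j=4; lhs holds on [3,3])
  i=4: ✓ (rhs at j=5; lhs holds on [4,4])

2, 3, 4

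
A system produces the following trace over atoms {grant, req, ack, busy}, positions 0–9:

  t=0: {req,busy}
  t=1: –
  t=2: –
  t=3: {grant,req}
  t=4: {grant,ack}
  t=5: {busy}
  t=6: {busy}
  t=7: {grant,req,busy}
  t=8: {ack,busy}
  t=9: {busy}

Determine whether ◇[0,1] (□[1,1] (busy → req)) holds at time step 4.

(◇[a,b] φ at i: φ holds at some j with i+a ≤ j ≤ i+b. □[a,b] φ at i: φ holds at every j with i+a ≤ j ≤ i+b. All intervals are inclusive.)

Does not hold

Check □[1,1] (busy → req) at each j in [4,5]:
  j=4: fails at 5
  j=5: fails at 6
No position in the window satisfies it → formula fails.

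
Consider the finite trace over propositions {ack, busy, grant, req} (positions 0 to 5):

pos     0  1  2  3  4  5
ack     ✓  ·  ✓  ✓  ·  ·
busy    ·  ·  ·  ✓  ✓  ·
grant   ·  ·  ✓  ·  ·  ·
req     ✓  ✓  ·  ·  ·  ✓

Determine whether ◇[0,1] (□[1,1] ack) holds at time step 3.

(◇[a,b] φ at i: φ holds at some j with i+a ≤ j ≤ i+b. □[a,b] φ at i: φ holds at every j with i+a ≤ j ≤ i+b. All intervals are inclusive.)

Check □[1,1] ack at each j in [3,4]:
  j=3: fails at 4
  j=4: fails at 5
No position in the window satisfies it → formula fails.

No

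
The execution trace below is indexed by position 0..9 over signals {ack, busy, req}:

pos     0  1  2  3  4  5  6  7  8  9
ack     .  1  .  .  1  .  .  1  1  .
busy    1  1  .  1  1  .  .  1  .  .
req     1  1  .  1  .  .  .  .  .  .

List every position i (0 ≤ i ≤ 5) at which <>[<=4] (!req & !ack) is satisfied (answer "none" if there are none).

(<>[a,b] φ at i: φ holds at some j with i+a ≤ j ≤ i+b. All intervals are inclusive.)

0, 1, 2, 3, 4, 5

Evaluate at each i in [0,5]:
  i=0: ✓ (witness j=2)
  i=1: ✓ (witness j=2)
  i=2: ✓ (witness j=2)
  i=3: ✓ (witness j=5)
  i=4: ✓ (witness j=5)
  i=5: ✓ (witness j=5)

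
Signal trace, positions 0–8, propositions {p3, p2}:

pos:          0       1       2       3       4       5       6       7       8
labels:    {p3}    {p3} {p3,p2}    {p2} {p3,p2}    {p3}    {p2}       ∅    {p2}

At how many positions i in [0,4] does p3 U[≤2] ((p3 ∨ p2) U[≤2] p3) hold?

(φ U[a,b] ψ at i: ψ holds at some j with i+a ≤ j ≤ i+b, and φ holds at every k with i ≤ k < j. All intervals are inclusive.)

Evaluate at each i in [0,4]:
  i=0: ✓ (rhs at j=0)
  i=1: ✓ (rhs at j=1)
  i=2: ✓ (rhs at j=2)
  i=3: ✓ (rhs at j=3)
  i=4: ✓ (rhs at j=4)
Positions where it holds: {0, 1, 2, 3, 4} → 5.

5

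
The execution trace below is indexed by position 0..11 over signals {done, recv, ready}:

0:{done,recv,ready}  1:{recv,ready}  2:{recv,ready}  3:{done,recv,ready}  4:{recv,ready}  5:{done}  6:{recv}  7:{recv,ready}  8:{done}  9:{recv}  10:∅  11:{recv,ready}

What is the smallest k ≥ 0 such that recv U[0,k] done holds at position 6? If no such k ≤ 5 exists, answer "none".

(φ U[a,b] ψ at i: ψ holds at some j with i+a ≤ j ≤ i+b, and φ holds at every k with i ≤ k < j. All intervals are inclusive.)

2

Need earliest j ≥ 6 with done, and recv at every k in [6,j-1].
  j=6: rhs fails.
  j=7: rhs fails.
  j=8: rhs holds; lhs holds on [6,7]. k = 2.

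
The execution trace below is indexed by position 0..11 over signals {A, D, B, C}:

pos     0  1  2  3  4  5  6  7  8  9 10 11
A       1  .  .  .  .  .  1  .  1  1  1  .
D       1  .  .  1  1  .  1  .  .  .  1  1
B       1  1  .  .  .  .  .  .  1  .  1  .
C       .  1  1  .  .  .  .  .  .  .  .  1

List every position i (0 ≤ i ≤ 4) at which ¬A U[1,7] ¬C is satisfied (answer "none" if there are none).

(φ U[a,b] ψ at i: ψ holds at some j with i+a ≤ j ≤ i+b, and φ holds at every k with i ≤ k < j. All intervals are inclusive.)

1, 2, 3, 4

Evaluate at each i in [0,4]:
  i=0: ✗ (lhs fails at k=0 before rhs at j=3)
  i=1: ✓ (rhs at j=3; lhs holds on [1,2])
  i=2: ✓ (rhs at j=3; lhs holds on [2,2])
  i=3: ✓ (rhs at j=4; lhs holds on [3,3])
  i=4: ✓ (rhs at j=5; lhs holds on [4,4])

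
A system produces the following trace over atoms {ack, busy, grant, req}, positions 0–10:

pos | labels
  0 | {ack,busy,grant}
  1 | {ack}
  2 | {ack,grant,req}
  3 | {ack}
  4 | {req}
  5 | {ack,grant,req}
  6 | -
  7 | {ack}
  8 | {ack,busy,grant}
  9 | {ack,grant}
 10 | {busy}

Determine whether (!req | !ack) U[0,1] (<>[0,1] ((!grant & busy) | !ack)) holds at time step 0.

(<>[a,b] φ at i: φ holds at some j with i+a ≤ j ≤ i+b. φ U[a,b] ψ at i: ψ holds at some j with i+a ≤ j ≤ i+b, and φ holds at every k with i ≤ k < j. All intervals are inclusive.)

Need some j in [0,1] with <>[0,1] ((!grant & busy) | !ack), and (!req | !ack) at every k in [0,j-1].
  j=0: <>[0,1] ((!grant & busy) | !ack) — fails (none in [0,1]).
  j=1: <>[0,1] ((!grant & busy) | !ack) — fails (none in [1,2]).
No j in the window works → until fails.

No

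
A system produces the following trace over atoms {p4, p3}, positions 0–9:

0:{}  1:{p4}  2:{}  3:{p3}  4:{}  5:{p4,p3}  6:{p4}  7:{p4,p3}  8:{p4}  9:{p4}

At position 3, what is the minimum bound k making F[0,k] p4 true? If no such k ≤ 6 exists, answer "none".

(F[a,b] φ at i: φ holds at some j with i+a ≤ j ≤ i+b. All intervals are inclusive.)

Scan j = 3,4,… for p4:
  j=3: fails
  j=4: fails
  j=5: holds
First hit at j=5, so smallest k = 5-3 = 2.

2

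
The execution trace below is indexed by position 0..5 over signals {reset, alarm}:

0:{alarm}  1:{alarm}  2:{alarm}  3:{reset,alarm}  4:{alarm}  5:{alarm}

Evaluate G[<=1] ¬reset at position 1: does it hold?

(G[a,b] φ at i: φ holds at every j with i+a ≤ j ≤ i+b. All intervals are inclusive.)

Check ¬reset at every j in [1,2]:
  j=1: true
  j=2: true
All positions satisfy it → formula holds.

True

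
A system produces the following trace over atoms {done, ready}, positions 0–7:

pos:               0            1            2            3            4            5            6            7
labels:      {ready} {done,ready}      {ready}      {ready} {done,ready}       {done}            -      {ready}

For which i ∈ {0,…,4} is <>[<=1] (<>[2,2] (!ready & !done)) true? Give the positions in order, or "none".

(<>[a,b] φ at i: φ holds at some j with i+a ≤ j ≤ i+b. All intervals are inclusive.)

3, 4

Evaluate at each i in [0,4]:
  i=0: ✗ (none in [0,1])
  i=1: ✗ (none in [1,2])
  i=2: ✗ (none in [2,3])
  i=3: ✓ (witness j=4)
  i=4: ✓ (witness j=4)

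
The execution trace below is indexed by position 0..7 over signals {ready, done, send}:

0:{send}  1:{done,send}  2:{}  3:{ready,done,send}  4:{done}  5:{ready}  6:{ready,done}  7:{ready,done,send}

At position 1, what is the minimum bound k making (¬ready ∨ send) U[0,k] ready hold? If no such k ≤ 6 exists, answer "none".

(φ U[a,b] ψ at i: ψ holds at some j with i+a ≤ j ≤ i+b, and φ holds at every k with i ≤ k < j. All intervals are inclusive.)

2

Need earliest j ≥ 1 with ready, and (¬ready ∨ send) at every k in [1,j-1].
  j=1: rhs fails.
  j=2: rhs fails.
  j=3: rhs holds; lhs holds on [1,2]. k = 2.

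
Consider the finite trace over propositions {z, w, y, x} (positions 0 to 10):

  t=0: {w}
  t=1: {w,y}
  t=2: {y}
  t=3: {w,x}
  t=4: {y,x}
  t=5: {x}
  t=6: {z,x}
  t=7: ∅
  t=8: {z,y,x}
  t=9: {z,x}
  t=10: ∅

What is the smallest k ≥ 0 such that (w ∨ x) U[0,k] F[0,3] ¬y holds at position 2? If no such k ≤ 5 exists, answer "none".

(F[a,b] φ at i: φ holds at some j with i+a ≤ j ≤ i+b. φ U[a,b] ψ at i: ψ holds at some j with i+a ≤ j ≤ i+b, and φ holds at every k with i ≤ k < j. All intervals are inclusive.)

0

Need earliest j ≥ 2 with F[0,3] ¬y, and (w ∨ x) at every k in [2,j-1].
  j=2: rhs holds (empty prefix). k = 0.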